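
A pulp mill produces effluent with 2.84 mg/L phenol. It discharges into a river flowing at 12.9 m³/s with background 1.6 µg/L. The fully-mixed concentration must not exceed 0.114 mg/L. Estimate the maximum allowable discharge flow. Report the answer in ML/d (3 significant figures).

1.6 µg/L = 0.0016 mg/L.
Mass balance at complete mixing: C_std·(Q_w + Q_r) = Q_w·C_e + Q_r·C_b.
Rearranging, Q_w = Q_r·(C_std − C_b)/(C_e − C_std) = 12.9·(0.114 − 0.0016) / (2.84 − 0.114) = 0.5319 m³/s.
= 45.96 ML/d.

46.0 ML/d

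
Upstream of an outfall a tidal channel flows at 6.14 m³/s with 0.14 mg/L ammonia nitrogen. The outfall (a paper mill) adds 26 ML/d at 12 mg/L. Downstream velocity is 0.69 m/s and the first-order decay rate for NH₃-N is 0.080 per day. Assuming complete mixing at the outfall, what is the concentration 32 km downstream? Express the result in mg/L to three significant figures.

26 ML/d = 0.3009 m³/s.
After complete mixing, C₀ = (0.3009·12 + 6.14·0.14) / 6.441 = 0.6941 mg/L.
Travel time t = 3.2e+04 m / 0.69 m/s = 4.638e+04 s = 0.5368 d.
C = 0.6941·exp(−0.080·0.5368) = 0.6941·0.958 = 0.6649 mg/L.

0.665 mg/L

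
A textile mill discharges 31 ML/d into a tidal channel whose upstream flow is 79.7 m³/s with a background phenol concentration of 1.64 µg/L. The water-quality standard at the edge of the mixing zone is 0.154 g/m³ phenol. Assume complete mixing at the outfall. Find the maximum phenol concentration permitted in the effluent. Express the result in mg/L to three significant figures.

34.0 mg/L

31 ML/d = 0.3588 m³/s.
1.64 µg/L = 0.00164 mg/L.
Mass balance: 0.154·80.06 = 0.3588·Cₑ + 79.7·0.00164.
Cₑ = (12.33 − 0.1307) / 0.3588 = 34 mg/L.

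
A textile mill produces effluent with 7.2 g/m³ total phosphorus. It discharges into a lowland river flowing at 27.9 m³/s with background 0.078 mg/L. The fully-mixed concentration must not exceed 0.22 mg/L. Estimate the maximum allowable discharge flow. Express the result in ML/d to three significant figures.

Mass balance at complete mixing: C_std·(Q_w + Q_r) = Q_w·C_e + Q_r·C_b.
Rearranging, Q_w = Q_r·(C_std − C_b)/(C_e − C_std) = 27.9·(0.22 − 0.078) / (7.2 − 0.22) = 0.5676 m³/s.
= 49.04 ML/d.

49.0 ML/d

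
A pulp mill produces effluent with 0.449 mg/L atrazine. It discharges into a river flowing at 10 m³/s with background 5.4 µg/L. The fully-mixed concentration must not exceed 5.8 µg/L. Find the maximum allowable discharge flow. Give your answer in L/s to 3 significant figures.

5.4 µg/L = 0.0054 mg/L.
5.8 µg/L = 0.0058 mg/L.
Mass balance at complete mixing: C_std·(Q_w + Q_r) = Q_w·C_e + Q_r·C_b.
Rearranging, Q_w = Q_r·(C_std − C_b)/(C_e − C_std) = 10·(0.0058 − 0.0054) / (0.449 − 0.0058) = 0.009025 m³/s.
= 9.025 L/s.

9.03 L/s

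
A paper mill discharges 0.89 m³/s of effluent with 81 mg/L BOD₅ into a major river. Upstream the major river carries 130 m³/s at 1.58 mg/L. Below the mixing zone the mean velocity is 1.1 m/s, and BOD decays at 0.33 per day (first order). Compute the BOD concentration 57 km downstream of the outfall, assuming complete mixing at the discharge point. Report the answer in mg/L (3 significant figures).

1.74 mg/L

After complete mixing, C₀ = (0.89·81 + 130·1.58) / 130.9 = 2.12 mg/L.
Travel time t = 5.7e+04 m / 1.1 m/s = 5.182e+04 s = 0.5997 d.
C = 2.12·exp(−0.33·0.5997) = 2.12·0.8204 = 1.739 mg/L.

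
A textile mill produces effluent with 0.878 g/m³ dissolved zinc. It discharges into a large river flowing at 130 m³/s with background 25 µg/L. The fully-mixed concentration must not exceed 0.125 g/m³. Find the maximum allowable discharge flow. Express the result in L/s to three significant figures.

25 µg/L = 0.025 mg/L.
Mass balance at complete mixing: C_std·(Q_w + Q_r) = Q_w·C_e + Q_r·C_b.
Rearranging, Q_w = Q_r·(C_std − C_b)/(C_e − C_std) = 130·(0.125 − 0.025) / (0.878 − 0.125) = 17.26 m³/s.
= 1.726e+04 L/s.

17300 L/s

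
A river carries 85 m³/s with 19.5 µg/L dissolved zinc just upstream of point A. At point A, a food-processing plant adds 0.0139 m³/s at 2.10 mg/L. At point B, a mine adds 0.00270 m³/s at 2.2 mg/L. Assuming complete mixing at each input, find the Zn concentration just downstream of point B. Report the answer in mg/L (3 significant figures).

19.5 µg/L = 0.0195 mg/L.
After input A: C = (85·0.0195 + 0.0139·2.1) / 85.01 = 0.01984 mg/L.
After input B: C = (85.01·0.01984 + 0.0027·2.2) / 85.02 = 0.01991 mg/L.

0.0199 mg/L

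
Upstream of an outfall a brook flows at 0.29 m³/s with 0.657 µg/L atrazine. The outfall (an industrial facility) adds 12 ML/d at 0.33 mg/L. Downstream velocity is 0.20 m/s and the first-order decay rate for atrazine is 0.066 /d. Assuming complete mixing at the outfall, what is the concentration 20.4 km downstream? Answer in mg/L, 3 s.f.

0.0993 mg/L

12 ML/d = 0.1389 m³/s.
0.657 µg/L = 0.000657 mg/L.
After complete mixing, C₀ = (0.1389·0.33 + 0.29·0.000657) / 0.4289 = 0.1073 mg/L.
Travel time t = 2.04e+04 m / 0.20 m/s = 1.02e+05 s = 1.181 d.
C = 0.1073·exp(−0.066·1.181) = 0.1073·0.925 = 0.09927 mg/L.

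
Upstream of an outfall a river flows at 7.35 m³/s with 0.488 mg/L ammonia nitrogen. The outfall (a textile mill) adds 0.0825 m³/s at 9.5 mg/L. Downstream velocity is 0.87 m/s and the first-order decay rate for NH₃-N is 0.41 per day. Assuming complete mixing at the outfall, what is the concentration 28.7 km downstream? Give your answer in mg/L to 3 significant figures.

After complete mixing, C₀ = (0.0825·9.5 + 7.35·0.488) / 7.432 = 0.588 mg/L.
Travel time t = 2.87e+04 m / 0.87 m/s = 3.299e+04 s = 0.3818 d.
C = 0.588·exp(−0.41·0.3818) = 0.588·0.8551 = 0.5028 mg/L.

0.503 mg/L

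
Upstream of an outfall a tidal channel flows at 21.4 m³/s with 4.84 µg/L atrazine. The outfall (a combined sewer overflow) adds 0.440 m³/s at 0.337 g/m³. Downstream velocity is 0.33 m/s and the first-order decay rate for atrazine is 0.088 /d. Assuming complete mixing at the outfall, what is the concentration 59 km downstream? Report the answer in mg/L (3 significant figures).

4.84 µg/L = 0.00484 mg/L.
After complete mixing, C₀ = (0.44·0.337 + 21.4·0.00484) / 21.84 = 0.01153 mg/L.
Travel time t = 5.9e+04 m / 0.33 m/s = 1.788e+05 s = 2.069 d.
C = 0.01153·exp(−0.088·2.069) = 0.01153·0.8335 = 0.009612 mg/L.

0.00961 mg/L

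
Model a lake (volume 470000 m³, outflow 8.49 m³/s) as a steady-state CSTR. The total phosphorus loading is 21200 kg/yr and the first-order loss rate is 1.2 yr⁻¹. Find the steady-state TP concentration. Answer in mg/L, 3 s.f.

0.0790 mg/L

Outflow Q = 8.49 m³/s × 3.156e+07 s/yr = 2.679e+08 m³/yr.
Steady-state CSTR mass balance: W = Q·C + k·V·C, so C = W/(Q + kV).
Q + kV = 2.679e+08 + 1.2·470000 = 2.685e+08 m³/yr.
C = 21200/2.685e+08 = 7.896e-05 kg/m³ = 0.07896 mg/L.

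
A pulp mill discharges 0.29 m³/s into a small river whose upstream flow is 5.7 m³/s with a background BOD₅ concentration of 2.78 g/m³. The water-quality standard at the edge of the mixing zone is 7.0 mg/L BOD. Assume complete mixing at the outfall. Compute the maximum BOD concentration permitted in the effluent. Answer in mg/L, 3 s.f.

89.9 mg/L

Mass balance: 7·5.99 = 0.29·Cₑ + 5.7·2.78.
Cₑ = (41.93 − 15.85) / 0.29 = 89.94 mg/L.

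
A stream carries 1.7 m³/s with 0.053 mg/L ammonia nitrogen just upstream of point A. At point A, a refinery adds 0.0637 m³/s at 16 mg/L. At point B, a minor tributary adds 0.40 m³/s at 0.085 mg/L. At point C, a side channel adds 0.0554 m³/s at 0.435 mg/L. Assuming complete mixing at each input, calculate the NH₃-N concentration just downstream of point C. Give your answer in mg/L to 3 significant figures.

0.526 mg/L

After input A: C = (1.7·0.053 + 0.0637·16) / 1.764 = 0.629 mg/L.
After input B: C = (1.764·0.629 + 0.4·0.085) / 2.164 = 0.5284 mg/L.
After input C: C = (2.164·0.5284 + 0.0554·0.435) / 2.219 = 0.5261 mg/L.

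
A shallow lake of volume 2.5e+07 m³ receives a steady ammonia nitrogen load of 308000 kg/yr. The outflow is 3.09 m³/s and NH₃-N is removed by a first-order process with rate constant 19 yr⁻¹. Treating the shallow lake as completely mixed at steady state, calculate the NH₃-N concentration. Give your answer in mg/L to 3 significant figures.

Outflow Q = 3.09 m³/s × 3.156e+07 s/yr = 9.751e+07 m³/yr.
Steady-state CSTR mass balance: W = Q·C + k·V·C, so C = W/(Q + kV).
Q + kV = 9.751e+07 + 19·2.5e+07 = 5.725e+08 m³/yr.
C = 308000/5.725e+08 = 0.000538 kg/m³ = 0.538 mg/L.

0.538 mg/L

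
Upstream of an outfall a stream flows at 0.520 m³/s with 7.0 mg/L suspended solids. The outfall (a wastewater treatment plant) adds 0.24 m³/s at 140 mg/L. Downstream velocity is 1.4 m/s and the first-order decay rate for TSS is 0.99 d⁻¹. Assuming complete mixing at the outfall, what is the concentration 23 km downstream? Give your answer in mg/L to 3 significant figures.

After complete mixing, C₀ = (0.24·140 + 0.52·7) / 0.76 = 49 mg/L.
Travel time t = 2.3e+04 m / 1.4 m/s = 1.643e+04 s = 0.1901 d.
C = 49·exp(−0.99·0.1901) = 49·0.8284 = 40.59 mg/L.

40.6 mg/L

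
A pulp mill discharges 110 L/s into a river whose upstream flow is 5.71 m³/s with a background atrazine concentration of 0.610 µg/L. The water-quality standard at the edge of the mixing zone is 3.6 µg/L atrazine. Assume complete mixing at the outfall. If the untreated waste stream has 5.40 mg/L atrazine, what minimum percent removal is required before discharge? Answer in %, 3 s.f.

97.1 %

110 L/s = 0.11 m³/s.
0.610 µg/L = 0.00061 mg/L.
3.6 µg/L = 0.0036 mg/L.
Mass balance: 0.0036·5.82 = 0.11·Cₑ + 5.71·0.00061.
Cₑ = (0.02095 − 0.003483) / 0.11 = 0.1588 mg/L.
Required removal = 1 − 0.1588/5.40 = 97.06 %.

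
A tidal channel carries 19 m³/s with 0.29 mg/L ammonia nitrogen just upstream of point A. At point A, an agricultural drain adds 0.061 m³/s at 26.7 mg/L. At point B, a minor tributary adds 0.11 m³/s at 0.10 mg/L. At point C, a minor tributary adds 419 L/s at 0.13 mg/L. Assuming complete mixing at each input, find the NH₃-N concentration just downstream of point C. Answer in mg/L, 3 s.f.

After input A: C = (19·0.29 + 0.061·26.7) / 19.06 = 0.3745 mg/L.
After input B: C = (19.06·0.3745 + 0.11·0.1) / 19.17 = 0.3729 mg/L.
419 L/s = 0.419 m³/s.
After input C: C = (19.17·0.3729 + 0.419·0.13) / 19.59 = 0.3677 mg/L.

0.368 mg/L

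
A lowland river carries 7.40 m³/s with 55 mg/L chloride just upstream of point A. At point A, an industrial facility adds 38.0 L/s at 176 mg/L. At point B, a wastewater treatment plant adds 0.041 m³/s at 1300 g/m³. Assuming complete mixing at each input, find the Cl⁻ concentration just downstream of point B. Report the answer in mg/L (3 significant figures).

62.4 mg/L

38.0 L/s = 0.038 m³/s.
After input A: C = (7.4·55 + 0.038·176) / 7.438 = 55.62 mg/L.
After input B: C = (7.438·55.62 + 0.041·1300) / 7.479 = 62.44 mg/L.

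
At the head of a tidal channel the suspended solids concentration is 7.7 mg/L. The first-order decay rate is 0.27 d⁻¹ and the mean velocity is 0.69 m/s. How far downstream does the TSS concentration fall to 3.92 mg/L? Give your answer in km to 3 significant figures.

149 km

From C = C₀·e^(−kt), t = ln(C₀/C)/k = ln(7.7/3.92)/0.27 = 0.6751/0.27 = 2.5 d.
Distance = v·t = 0.69 m/s × 2.16e+05 s = 1.491e+05 m = 149.1 km.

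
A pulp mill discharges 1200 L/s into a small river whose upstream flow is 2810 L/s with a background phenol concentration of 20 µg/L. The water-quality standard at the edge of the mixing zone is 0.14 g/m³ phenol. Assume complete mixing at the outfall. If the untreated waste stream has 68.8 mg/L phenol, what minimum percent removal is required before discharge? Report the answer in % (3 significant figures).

1200 L/s = 1.2 m³/s.
2810 L/s = 2.81 m³/s.
20 µg/L = 0.02 mg/L.
Mass balance: 0.14·4.01 = 1.2·Cₑ + 2.81·0.02.
Cₑ = (0.5614 − 0.0562) / 1.2 = 0.421 mg/L.
Required removal = 1 − 0.421/68.8 = 99.39 %.

99.4 %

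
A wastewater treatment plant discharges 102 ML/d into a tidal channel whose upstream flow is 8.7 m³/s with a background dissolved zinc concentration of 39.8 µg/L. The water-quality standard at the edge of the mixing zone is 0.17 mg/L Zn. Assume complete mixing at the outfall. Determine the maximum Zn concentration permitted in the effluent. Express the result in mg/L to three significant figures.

102 ML/d = 1.181 m³/s.
39.8 µg/L = 0.0398 mg/L.
Mass balance: 0.17·9.881 = 1.181·Cₑ + 8.7·0.0398.
Cₑ = (1.68 − 0.3463) / 1.181 = 1.129 mg/L.

1.13 mg/L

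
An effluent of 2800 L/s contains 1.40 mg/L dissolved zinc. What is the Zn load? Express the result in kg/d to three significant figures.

339 kg/d

2800 L/s = 2.8 m³/s.
Mass flux = Q·C = 2.8 m³/s × 1.4 g/m³ = 3.92 g/s.
= 3.92 g/s × 86.4 = 338.7 kg/d.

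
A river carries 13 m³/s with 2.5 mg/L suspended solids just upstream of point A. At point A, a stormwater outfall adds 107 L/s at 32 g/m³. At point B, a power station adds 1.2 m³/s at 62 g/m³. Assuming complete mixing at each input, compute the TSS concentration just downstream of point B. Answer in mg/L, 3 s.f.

107 L/s = 0.107 m³/s.
After input A: C = (13·2.5 + 0.107·32) / 13.11 = 2.741 mg/L.
After input B: C = (13.11·2.741 + 1.2·62) / 14.31 = 7.711 mg/L.

7.71 mg/L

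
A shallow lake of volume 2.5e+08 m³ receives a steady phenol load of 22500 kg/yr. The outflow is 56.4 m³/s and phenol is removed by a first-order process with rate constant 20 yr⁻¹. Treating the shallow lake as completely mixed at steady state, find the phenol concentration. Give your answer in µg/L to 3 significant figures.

3.32 µg/L

Outflow Q = 56.4 m³/s × 3.156e+07 s/yr = 1.78e+09 m³/yr.
Steady-state CSTR mass balance: W = Q·C + k·V·C, so C = W/(Q + kV).
Q + kV = 1.78e+09 + 20·2.5e+08 = 6.78e+09 m³/yr.
C = 22500/6.78e+09 = 3.319e-06 kg/m³ = 0.003319 mg/L = 3.319 µg/L.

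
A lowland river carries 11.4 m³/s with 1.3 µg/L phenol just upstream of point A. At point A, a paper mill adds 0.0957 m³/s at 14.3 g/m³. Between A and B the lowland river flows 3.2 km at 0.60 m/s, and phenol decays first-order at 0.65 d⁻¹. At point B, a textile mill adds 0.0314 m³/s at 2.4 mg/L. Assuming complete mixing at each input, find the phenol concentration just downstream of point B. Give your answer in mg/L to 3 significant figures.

1.3 µg/L = 0.0013 mg/L.
After input A: C = (11.4·0.0013 + 0.0957·14.3) / 11.5 = 0.1203 mg/L.
Over the 3.2 km reach to input B (t = 5333 s = 0.06173 d), decay gives C = 0.1203·exp(−0.65·0.06173) = 0.1156 mg/L.
After input B: C = (11.5·0.1156 + 0.0314·2.4) / 11.53 = 0.1218 mg/L.

0.122 mg/L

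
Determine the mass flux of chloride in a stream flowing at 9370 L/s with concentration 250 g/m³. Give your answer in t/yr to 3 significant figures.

9370 L/s = 9.37 m³/s.
Mass flux = Q·C = 9.37 m³/s × 250 g/m³ = 2343 g/s.
= 2343 g/s × 31.56 = 7.392e+04 t/yr.

73900 t/yr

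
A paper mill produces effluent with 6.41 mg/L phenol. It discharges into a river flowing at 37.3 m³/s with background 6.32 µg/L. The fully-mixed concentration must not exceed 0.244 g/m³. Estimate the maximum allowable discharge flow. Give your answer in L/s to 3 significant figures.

6.32 µg/L = 0.00632 mg/L.
Mass balance at complete mixing: C_std·(Q_w + Q_r) = Q_w·C_e + Q_r·C_b.
Rearranging, Q_w = Q_r·(C_std − C_b)/(C_e − C_std) = 37.3·(0.244 − 0.00632) / (6.41 − 0.244) = 1.438 m³/s.
= 1438 L/s.

1440 L/s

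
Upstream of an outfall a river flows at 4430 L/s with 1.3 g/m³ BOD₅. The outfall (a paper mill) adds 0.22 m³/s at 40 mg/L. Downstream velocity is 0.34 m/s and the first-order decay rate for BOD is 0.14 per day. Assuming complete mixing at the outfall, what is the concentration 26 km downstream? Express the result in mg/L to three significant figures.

4430 L/s = 4.43 m³/s.
After complete mixing, C₀ = (0.22·40 + 4.43·1.3) / 4.65 = 3.131 mg/L.
Travel time t = 2.6e+04 m / 0.34 m/s = 7.647e+04 s = 0.8851 d.
C = 3.131·exp(−0.14·0.8851) = 3.131·0.8835 = 2.766 mg/L.

2.77 mg/L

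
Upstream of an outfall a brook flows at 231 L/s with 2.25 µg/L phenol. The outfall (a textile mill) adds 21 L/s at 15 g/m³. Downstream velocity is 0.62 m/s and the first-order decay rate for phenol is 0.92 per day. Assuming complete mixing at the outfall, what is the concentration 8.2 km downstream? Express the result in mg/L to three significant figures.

21 L/s = 0.021 m³/s.
231 L/s = 0.231 m³/s.
2.25 µg/L = 0.00225 mg/L.
After complete mixing, C₀ = (0.021·15 + 0.231·0.00225) / 0.252 = 1.252 mg/L.
Travel time t = 8200 m / 0.62 m/s = 1.323e+04 s = 0.1531 d.
C = 1.252·exp(−0.92·0.1531) = 1.252·0.8686 = 1.088 mg/L.

1.09 mg/L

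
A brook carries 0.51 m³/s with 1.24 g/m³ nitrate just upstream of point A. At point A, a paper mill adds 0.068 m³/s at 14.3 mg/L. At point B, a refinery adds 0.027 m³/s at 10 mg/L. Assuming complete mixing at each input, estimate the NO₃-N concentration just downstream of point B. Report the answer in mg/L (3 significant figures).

After input A: C = (0.51·1.24 + 0.068·14.3) / 0.578 = 2.776 mg/L.
After input B: C = (0.578·2.776 + 0.027·10) / 0.605 = 3.099 mg/L.

3.10 mg/L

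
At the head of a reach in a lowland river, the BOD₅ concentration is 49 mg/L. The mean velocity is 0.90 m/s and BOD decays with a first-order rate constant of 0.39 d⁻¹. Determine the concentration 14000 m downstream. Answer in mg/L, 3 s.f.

45.7 mg/L

Travel time t = 14000 m / 0.90 m/s = 1.4e+04/0.90 = 1.556e+04 s = 0.18 d.
First-order decay: C = 49·exp(−0.39·0.18) = 49·0.9322 = 45.68 mg/L.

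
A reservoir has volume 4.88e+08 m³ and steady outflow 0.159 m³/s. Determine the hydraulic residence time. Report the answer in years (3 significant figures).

97.3 yr

Q = 0.159 m³/s × 3.156e+07 s/yr = 5.018e+06 m³/yr.
Hydraulic residence time τ = V/Q = 4.88e+08/5.018e+06 = 97.26 yr.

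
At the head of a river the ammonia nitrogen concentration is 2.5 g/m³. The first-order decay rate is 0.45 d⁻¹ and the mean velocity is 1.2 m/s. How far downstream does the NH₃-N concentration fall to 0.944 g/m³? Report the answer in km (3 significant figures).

224 km

From C = C₀·e^(−kt), t = ln(C₀/C)/k = ln(2.5/0.944)/0.45 = 0.9739/0.45 = 2.164 d.
Distance = v·t = 1.2 m/s × 1.87e+05 s = 2.244e+05 m = 224.4 km.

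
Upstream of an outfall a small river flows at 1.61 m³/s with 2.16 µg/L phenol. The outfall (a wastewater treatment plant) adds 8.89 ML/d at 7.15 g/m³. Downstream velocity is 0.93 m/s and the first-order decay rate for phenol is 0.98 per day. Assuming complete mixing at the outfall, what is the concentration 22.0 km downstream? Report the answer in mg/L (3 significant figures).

8.89 ML/d = 0.1029 m³/s.
2.16 µg/L = 0.00216 mg/L.
After complete mixing, C₀ = (0.1029·7.15 + 1.61·0.00216) / 1.713 = 0.4315 mg/L.
Travel time t = 2.2e+04 m / 0.93 m/s = 2.366e+04 s = 0.2738 d.
C = 0.4315·exp(−0.98·0.2738) = 0.4315·0.7647 = 0.33 mg/L.

0.330 mg/L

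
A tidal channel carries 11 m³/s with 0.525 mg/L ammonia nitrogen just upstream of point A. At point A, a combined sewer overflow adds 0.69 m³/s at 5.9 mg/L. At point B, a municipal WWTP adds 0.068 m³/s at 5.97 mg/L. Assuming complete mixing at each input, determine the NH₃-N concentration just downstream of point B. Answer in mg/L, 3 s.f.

0.872 mg/L

After input A: C = (11·0.525 + 0.69·5.9) / 11.69 = 0.8423 mg/L.
After input B: C = (11.69·0.8423 + 0.068·5.97) / 11.76 = 0.8719 mg/L.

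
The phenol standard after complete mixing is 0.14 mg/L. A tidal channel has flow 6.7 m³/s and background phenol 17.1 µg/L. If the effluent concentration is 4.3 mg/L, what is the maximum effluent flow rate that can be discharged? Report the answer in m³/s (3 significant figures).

0.198 m³/s

17.1 µg/L = 0.0171 mg/L.
Mass balance at complete mixing: C_std·(Q_w + Q_r) = Q_w·C_e + Q_r·C_b.
Rearranging, Q_w = Q_r·(C_std − C_b)/(C_e − C_std) = 6.7·(0.14 − 0.0171) / (4.3 − 0.14) = 0.1979 m³/s.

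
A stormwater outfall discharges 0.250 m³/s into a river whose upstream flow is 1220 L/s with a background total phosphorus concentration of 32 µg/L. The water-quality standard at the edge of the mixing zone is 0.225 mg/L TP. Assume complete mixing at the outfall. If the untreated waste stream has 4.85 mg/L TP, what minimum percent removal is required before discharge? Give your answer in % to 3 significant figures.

75.9 %

1220 L/s = 1.22 m³/s.
32 µg/L = 0.032 mg/L.
Mass balance: 0.225·1.47 = 0.25·Cₑ + 1.22·0.032.
Cₑ = (0.3307 − 0.03904) / 0.25 = 1.167 mg/L.
Required removal = 1 − 1.167/4.85 = 75.94 %.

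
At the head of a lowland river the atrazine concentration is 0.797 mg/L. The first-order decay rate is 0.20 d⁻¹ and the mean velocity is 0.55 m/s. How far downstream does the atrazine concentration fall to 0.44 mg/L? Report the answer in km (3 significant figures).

141 km

From C = C₀·e^(−kt), t = ln(C₀/C)/k = ln(0.797/0.44)/0.20 = 0.5941/0.20 = 2.97 d.
Distance = v·t = 0.55 m/s × 2.566e+05 s = 1.412e+05 m = 141.2 km.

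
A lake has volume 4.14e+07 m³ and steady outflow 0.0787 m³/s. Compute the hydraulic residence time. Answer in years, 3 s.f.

Q = 0.0787 m³/s × 3.156e+07 s/yr = 2.484e+06 m³/yr.
Hydraulic residence time τ = V/Q = 4.14e+07/2.484e+06 = 16.67 yr.

16.7 yr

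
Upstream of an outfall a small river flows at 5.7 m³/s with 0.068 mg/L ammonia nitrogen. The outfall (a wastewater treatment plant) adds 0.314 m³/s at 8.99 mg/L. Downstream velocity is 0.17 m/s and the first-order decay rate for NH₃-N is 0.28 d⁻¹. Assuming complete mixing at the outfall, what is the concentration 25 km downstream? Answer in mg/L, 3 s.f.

0.331 mg/L

After complete mixing, C₀ = (0.314·8.99 + 5.7·0.068) / 6.014 = 0.5338 mg/L.
Travel time t = 2.5e+04 m / 0.17 m/s = 1.471e+05 s = 1.702 d.
C = 0.5338·exp(−0.28·1.702) = 0.5338·0.6209 = 0.3315 mg/L.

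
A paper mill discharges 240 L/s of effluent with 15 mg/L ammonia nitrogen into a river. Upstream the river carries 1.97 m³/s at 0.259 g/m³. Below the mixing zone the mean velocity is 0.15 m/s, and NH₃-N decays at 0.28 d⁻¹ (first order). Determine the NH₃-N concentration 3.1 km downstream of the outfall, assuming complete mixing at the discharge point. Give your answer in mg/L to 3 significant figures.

240 L/s = 0.24 m³/s.
After complete mixing, C₀ = (0.24·15 + 1.97·0.259) / 2.21 = 1.86 mg/L.
Travel time t = 3100 m / 0.15 m/s = 2.067e+04 s = 0.2392 d.
C = 1.86·exp(−0.28·0.2392) = 1.86·0.9352 = 1.739 mg/L.

1.74 mg/L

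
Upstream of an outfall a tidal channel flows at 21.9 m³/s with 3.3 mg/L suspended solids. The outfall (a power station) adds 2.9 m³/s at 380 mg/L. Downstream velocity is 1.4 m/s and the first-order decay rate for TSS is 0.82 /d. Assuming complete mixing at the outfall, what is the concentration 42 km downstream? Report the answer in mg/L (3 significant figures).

After complete mixing, C₀ = (2.9·380 + 21.9·3.3) / 24.8 = 47.35 mg/L.
Travel time t = 4.2e+04 m / 1.4 m/s = 3e+04 s = 0.3472 d.
C = 47.35·exp(−0.82·0.3472) = 47.35·0.7522 = 35.62 mg/L.

35.6 mg/L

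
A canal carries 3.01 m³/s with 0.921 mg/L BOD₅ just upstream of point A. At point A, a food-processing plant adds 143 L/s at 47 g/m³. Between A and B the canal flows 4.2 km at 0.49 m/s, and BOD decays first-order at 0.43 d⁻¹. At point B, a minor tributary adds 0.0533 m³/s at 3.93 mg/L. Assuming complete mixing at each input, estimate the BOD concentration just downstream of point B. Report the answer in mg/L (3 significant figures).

2.90 mg/L

143 L/s = 0.143 m³/s.
After input A: C = (3.01·0.921 + 0.143·47) / 3.153 = 3.011 mg/L.
Over the 4.2 km reach to input B (t = 8571 s = 0.09921 d), decay gives C = 3.011·exp(−0.43·0.09921) = 2.885 mg/L.
After input B: C = (3.153·2.885 + 0.0533·3.93) / 3.206 = 2.902 mg/L.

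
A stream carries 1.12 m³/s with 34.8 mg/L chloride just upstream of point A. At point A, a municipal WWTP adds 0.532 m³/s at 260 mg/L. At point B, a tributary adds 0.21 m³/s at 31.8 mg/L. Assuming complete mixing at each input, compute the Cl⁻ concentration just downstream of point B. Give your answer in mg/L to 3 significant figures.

98.8 mg/L

After input A: C = (1.12·34.8 + 0.532·260) / 1.652 = 107.3 mg/L.
After input B: C = (1.652·107.3 + 0.21·31.8) / 1.862 = 98.8 mg/L.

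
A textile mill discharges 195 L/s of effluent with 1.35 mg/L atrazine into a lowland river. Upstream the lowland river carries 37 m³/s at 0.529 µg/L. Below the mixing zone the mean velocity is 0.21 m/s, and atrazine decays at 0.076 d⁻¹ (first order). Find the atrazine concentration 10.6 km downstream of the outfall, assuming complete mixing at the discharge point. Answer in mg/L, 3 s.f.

0.00727 mg/L

195 L/s = 0.195 m³/s.
0.529 µg/L = 0.000529 mg/L.
After complete mixing, C₀ = (0.195·1.35 + 37·0.000529) / 37.2 = 0.007604 mg/L.
Travel time t = 1.06e+04 m / 0.21 m/s = 5.048e+04 s = 0.5842 d.
C = 0.007604·exp(−0.076·0.5842) = 0.007604·0.9566 = 0.007274 mg/L.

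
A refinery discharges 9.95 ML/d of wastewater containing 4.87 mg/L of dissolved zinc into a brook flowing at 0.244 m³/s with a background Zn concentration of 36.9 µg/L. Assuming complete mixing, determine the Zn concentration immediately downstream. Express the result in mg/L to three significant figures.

9.95 ML/d = 0.1152 m³/s.
36.9 µg/L = 0.0369 mg/L.
Conservation of mass across the mixing zone: C = (0.1152·4.87 + 0.244·0.0369) / (0.1152 + 0.244) = 0.5698/0.3592 = 1.587 mg/L.

1.59 mg/L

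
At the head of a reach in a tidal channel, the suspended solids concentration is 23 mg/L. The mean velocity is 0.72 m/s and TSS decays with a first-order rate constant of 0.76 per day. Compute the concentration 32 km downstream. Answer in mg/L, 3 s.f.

Travel time t = 32 km / 0.72 m/s = 3.2e+04/0.72 = 4.444e+04 s = 0.5144 d.
First-order decay: C = 23·exp(−0.76·0.5144) = 23·0.6764 = 15.56 mg/L.

15.6 mg/L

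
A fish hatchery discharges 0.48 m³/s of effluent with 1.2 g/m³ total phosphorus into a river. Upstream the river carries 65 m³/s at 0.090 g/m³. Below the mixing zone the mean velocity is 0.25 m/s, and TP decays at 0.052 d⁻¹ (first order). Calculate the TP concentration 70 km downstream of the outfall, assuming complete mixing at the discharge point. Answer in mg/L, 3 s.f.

After complete mixing, C₀ = (0.48·1.2 + 65·0.09) / 65.48 = 0.09814 mg/L.
Travel time t = 7e+04 m / 0.25 m/s = 2.8e+05 s = 3.241 d.
C = 0.09814·exp(−0.052·3.241) = 0.09814·0.8449 = 0.08292 mg/L.

0.0829 mg/L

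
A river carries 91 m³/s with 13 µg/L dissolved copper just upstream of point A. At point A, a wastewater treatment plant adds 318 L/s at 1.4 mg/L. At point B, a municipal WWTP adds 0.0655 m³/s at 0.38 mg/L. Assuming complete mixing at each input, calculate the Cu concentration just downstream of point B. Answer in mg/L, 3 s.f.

13 µg/L = 0.013 mg/L.
318 L/s = 0.318 m³/s.
After input A: C = (91·0.013 + 0.318·1.4) / 91.32 = 0.01783 mg/L.
After input B: C = (91.32·0.01783 + 0.0655·0.38) / 91.38 = 0.01809 mg/L.

0.0181 mg/L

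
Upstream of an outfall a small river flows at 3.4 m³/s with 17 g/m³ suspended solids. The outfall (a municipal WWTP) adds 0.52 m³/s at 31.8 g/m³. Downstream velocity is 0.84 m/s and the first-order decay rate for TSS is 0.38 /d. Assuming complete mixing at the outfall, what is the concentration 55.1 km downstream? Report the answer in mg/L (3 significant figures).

14.2 mg/L

After complete mixing, C₀ = (0.52·31.8 + 3.4·17) / 3.92 = 18.96 mg/L.
Travel time t = 5.51e+04 m / 0.84 m/s = 6.56e+04 s = 0.7592 d.
C = 18.96·exp(−0.38·0.7592) = 18.96·0.7494 = 14.21 mg/L.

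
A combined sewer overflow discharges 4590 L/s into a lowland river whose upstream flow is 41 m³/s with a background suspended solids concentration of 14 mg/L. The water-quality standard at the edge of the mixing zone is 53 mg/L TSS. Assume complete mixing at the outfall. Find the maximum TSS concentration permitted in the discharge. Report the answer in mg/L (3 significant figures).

401 mg/L

4590 L/s = 4.59 m³/s.
Mass balance: 53·45.59 = 4.59·Cₑ + 41·14.
Cₑ = (2416 − 574) / 4.59 = 401.4 mg/L.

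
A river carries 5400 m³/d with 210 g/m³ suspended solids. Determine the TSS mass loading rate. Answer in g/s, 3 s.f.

13.1 g/s

5400 m³/d = 0.0625 m³/s.
Mass flux = Q·C = 0.0625 m³/s × 210 g/m³ = 13.12 g/s.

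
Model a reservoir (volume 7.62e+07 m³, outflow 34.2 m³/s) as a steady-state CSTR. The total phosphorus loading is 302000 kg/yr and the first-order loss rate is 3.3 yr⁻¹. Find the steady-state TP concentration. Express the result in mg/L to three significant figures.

0.227 mg/L

Outflow Q = 34.2 m³/s × 3.156e+07 s/yr = 1.079e+09 m³/yr.
Steady-state CSTR mass balance: W = Q·C + k·V·C, so C = W/(Q + kV).
Q + kV = 1.079e+09 + 3.3·7.62e+07 = 1.331e+09 m³/yr.
C = 302000/1.331e+09 = 0.0002269 kg/m³ = 0.2269 mg/L.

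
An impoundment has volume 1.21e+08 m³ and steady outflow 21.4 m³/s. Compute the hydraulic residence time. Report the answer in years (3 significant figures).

Q = 21.4 m³/s × 3.156e+07 s/yr = 6.753e+08 m³/yr.
Hydraulic residence time τ = V/Q = 1.21e+08/6.753e+08 = 0.1792 yr.

0.179 yr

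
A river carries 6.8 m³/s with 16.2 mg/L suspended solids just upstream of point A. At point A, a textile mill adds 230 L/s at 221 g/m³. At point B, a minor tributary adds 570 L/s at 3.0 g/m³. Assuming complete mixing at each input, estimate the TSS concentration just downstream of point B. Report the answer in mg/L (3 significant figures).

21.4 mg/L

230 L/s = 0.23 m³/s.
After input A: C = (6.8·16.2 + 0.23·221) / 7.03 = 22.9 mg/L.
570 L/s = 0.57 m³/s.
After input B: C = (7.03·22.9 + 0.57·3) / 7.6 = 21.41 mg/L.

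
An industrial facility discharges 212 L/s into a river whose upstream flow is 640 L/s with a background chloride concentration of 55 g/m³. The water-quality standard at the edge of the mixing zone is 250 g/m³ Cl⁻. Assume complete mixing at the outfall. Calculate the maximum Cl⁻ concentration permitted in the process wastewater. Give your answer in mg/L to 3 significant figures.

839 mg/L

212 L/s = 0.212 m³/s.
640 L/s = 0.64 m³/s.
Mass balance: 250·0.852 = 0.212·Cₑ + 0.64·55.
Cₑ = (213 − 35.2) / 0.212 = 838.7 mg/L.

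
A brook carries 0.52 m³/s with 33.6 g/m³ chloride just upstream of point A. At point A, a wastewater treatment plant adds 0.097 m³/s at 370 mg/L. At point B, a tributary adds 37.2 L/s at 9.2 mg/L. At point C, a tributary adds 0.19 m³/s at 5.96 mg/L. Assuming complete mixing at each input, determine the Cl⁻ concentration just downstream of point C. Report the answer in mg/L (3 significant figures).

65.0 mg/L

After input A: C = (0.52·33.6 + 0.097·370) / 0.617 = 86.49 mg/L.
37.2 L/s = 0.0372 m³/s.
After input B: C = (0.617·86.49 + 0.0372·9.2) / 0.6542 = 82.09 mg/L.
After input C: C = (0.6542·82.09 + 0.19·5.96) / 0.8442 = 64.96 mg/L.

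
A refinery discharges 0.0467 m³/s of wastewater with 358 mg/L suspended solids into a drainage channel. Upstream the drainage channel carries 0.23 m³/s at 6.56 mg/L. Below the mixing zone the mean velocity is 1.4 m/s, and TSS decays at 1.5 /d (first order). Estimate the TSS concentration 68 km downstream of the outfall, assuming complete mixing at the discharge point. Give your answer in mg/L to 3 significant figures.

28.3 mg/L

After complete mixing, C₀ = (0.0467·358 + 0.23·6.56) / 0.2767 = 65.87 mg/L.
Travel time t = 6.8e+04 m / 1.4 m/s = 4.857e+04 s = 0.5622 d.
C = 65.87·exp(−1.5·0.5622) = 65.87·0.4303 = 28.35 mg/L.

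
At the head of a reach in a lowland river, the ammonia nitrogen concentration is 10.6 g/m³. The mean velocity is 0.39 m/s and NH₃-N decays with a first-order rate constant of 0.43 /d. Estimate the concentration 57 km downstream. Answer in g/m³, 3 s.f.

5.12 g/m³

Travel time t = 57 km / 0.39 m/s = 5.7e+04/0.39 = 1.462e+05 s = 1.692 d.
First-order decay: C = 10.6·exp(−0.43·1.692) = 10.6·0.4832 = 5.122 g/m³.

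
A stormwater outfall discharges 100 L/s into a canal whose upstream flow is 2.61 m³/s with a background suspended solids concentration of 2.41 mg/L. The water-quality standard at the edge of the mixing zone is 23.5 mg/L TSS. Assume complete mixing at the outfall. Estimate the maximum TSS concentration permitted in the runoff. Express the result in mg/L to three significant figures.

100 L/s = 0.1 m³/s.
Mass balance: 23.5·2.71 = 0.1·Cₑ + 2.61·2.41.
Cₑ = (63.69 − 6.29) / 0.1 = 573.9 mg/L.

574 mg/L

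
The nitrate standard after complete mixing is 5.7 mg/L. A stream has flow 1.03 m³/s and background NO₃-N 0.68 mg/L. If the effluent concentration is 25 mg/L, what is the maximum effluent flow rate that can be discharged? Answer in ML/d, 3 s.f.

23.1 ML/d

Mass balance at complete mixing: C_std·(Q_w + Q_r) = Q_w·C_e + Q_r·C_b.
Rearranging, Q_w = Q_r·(C_std − C_b)/(C_e − C_std) = 1.03·(5.7 − 0.68) / (25 − 5.7) = 0.2679 m³/s.
= 23.15 ML/d.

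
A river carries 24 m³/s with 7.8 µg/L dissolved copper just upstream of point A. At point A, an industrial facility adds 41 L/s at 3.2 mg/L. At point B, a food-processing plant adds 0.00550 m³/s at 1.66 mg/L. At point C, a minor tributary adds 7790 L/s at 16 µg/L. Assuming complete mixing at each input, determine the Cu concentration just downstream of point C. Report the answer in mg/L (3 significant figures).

7.8 µg/L = 0.0078 mg/L.
41 L/s = 0.041 m³/s.
After input A: C = (24·0.0078 + 0.041·3.2) / 24.04 = 0.01324 mg/L.
After input B: C = (24.04·0.01324 + 0.0055·1.66) / 24.05 = 0.01362 mg/L.
7790 L/s = 7.79 m³/s.
16 µg/L = 0.016 mg/L.
After input C: C = (24.05·0.01362 + 7.79·0.016) / 31.84 = 0.0142 mg/L.

0.0142 mg/L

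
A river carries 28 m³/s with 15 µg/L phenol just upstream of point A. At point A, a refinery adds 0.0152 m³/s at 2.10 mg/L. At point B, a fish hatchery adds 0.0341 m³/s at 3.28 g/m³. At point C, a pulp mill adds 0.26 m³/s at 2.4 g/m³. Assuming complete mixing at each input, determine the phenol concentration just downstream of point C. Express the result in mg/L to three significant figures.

15 µg/L = 0.015 mg/L.
After input A: C = (28·0.015 + 0.0152·2.1) / 28.02 = 0.01613 mg/L.
After input B: C = (28.02·0.01613 + 0.0341·3.28) / 28.05 = 0.0201 mg/L.
After input C: C = (28.05·0.0201 + 0.26·2.4) / 28.31 = 0.04196 mg/L.

0.0420 mg/L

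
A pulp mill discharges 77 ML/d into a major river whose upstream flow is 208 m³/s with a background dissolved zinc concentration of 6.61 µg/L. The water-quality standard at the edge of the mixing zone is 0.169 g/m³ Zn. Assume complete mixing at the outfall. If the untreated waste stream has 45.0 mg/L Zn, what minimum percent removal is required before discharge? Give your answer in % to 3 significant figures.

15.4 %

77 ML/d = 0.8912 m³/s.
6.61 µg/L = 0.00661 mg/L.
Mass balance: 0.169·208.9 = 0.8912·Cₑ + 208·0.00661.
Cₑ = (35.3 − 1.375) / 0.8912 = 38.07 mg/L.
Required removal = 1 − 38.07/45.0 = 15.4 %.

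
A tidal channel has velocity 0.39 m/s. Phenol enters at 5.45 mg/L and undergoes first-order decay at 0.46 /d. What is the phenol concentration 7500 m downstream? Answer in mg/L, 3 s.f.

Travel time t = 7500 m / 0.39 m/s = 7500/0.39 = 1.923e+04 s = 0.2226 d.
First-order decay: C = 5.45·exp(−0.46·0.2226) = 5.45·0.9027 = 4.92 mg/L.

4.92 mg/L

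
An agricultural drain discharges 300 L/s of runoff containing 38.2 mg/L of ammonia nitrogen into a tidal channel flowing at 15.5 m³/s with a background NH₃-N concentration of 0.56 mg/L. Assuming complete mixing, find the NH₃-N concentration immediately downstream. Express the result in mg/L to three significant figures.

300 L/s = 0.3 m³/s.
Conservation of mass across the mixing zone: C = (0.3·38.2 + 15.5·0.56) / (0.3 + 15.5) = 20.14/15.8 = 1.275 mg/L.

1.27 mg/L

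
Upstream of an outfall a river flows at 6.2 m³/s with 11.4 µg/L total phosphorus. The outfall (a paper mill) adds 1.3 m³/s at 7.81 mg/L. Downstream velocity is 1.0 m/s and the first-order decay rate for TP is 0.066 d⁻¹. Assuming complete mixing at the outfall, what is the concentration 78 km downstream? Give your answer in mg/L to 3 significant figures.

1.28 mg/L

11.4 µg/L = 0.0114 mg/L.
After complete mixing, C₀ = (1.3·7.81 + 6.2·0.0114) / 7.5 = 1.363 mg/L.
Travel time t = 7.8e+04 m / 1.0 m/s = 7.8e+04 s = 0.9028 d.
C = 1.363·exp(−0.066·0.9028) = 1.363·0.9422 = 1.284 mg/L.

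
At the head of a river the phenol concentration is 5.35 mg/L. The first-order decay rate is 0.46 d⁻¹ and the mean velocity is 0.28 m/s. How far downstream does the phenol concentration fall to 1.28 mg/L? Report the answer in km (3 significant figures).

From C = C₀·e^(−kt), t = ln(C₀/C)/k = ln(5.35/1.28)/0.46 = 1.43/0.46 = 3.109 d.
Distance = v·t = 0.28 m/s × 2.686e+05 s = 7.522e+04 m = 75.22 km.

75.2 km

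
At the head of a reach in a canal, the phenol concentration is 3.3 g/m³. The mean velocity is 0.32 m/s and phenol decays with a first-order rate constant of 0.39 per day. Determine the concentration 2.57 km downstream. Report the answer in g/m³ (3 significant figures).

Travel time t = 2.57 km / 0.32 m/s = 2570/0.32 = 8031 s = 0.09295 d.
First-order decay: C = 3.3·exp(−0.39·0.09295) = 3.3·0.9644 = 3.183 g/m³.

3.18 g/m³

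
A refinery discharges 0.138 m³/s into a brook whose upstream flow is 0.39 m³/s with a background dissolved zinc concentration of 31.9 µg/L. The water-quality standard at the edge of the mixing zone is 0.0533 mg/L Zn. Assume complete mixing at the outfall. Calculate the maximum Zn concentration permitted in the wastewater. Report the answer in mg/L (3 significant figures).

31.9 µg/L = 0.0319 mg/L.
Mass balance: 0.0533·0.528 = 0.138·Cₑ + 0.39·0.0319.
Cₑ = (0.02814 − 0.01244) / 0.138 = 0.1138 mg/L.

0.114 mg/L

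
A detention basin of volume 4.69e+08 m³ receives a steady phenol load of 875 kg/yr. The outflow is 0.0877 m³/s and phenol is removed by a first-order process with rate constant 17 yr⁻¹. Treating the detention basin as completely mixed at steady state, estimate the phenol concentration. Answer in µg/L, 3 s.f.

Outflow Q = 0.0877 m³/s × 3.156e+07 s/yr = 2.768e+06 m³/yr.
Steady-state CSTR mass balance: W = Q·C + k·V·C, so C = W/(Q + kV).
Q + kV = 2.768e+06 + 17·4.69e+08 = 7.976e+09 m³/yr.
C = 875/7.976e+09 = 1.097e-07 kg/m³ = 0.0001097 mg/L = 0.1097 µg/L.

0.110 µg/L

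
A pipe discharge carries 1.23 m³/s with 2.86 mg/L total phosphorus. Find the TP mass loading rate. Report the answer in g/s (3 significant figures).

3.52 g/s

Mass flux = Q·C = 1.23 m³/s × 2.86 g/m³ = 3.518 g/s.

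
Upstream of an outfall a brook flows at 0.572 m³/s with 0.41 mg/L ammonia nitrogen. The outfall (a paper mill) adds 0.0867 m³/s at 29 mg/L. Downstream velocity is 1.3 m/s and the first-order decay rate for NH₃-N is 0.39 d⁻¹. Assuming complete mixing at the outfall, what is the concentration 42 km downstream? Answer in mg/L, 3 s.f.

After complete mixing, C₀ = (0.0867·29 + 0.572·0.41) / 0.6587 = 4.173 mg/L.
Travel time t = 4.2e+04 m / 1.3 m/s = 3.231e+04 s = 0.3739 d.
C = 4.173·exp(−0.39·0.3739) = 4.173·0.8643 = 3.607 mg/L.

3.61 mg/L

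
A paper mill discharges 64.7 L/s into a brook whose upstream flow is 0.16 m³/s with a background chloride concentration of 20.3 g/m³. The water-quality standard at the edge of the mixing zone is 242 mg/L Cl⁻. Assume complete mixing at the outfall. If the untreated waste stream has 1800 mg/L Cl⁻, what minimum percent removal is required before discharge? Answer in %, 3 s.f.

56.1 %

64.7 L/s = 0.0647 m³/s.
Mass balance: 242·0.2247 = 0.0647·Cₑ + 0.16·20.3.
Cₑ = (54.38 − 3.248) / 0.0647 = 790.3 mg/L.
Required removal = 1 − 790.3/1800 = 56.1 %.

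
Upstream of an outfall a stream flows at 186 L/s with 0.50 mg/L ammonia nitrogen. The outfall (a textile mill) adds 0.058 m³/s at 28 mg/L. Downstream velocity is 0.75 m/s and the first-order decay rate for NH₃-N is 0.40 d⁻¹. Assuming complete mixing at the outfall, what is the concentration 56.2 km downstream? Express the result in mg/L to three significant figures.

4.97 mg/L

186 L/s = 0.186 m³/s.
After complete mixing, C₀ = (0.058·28 + 0.186·0.5) / 0.244 = 7.037 mg/L.
Travel time t = 5.62e+04 m / 0.75 m/s = 7.493e+04 s = 0.8673 d.
C = 7.037·exp(−0.40·0.8673) = 7.037·0.7069 = 4.974 mg/L.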